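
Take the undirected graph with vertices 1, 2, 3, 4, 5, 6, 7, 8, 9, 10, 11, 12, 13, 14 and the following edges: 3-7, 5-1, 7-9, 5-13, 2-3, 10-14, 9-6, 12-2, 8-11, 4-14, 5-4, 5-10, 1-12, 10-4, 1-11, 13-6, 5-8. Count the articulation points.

1

Removing 5 increases the component count from 1 to 2, so 5 is a cut vertex.
By contrast removing 7 leaves 1 component; it is not a cut vertex. No other vertex is a cut vertex either.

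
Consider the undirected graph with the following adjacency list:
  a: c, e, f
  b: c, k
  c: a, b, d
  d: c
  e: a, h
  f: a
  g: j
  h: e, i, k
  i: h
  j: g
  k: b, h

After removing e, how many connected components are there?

With e gone, the remaining components are: {g, j}; {a, b, c, d, f, h, i, k}.
That is 2 components.

2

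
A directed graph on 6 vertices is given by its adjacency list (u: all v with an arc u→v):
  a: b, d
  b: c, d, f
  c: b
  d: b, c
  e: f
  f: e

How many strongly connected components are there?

3

{b, c, d} are all mutually reachable — one SCC of size 3.
{e, f} are all mutually reachable — one SCC of size 2.
{a} is an SCC by itself.
That gives 3 strongly connected components.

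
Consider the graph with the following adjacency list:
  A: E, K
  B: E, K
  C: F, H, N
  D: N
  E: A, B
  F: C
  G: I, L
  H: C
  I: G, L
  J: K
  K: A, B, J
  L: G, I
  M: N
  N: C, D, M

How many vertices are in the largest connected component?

Starting from G we can reach G, I, L. That is one component of size 3.
Starting from A we can reach A, B, E, J, K. That is one component of size 5.
Starting from C we can reach C, D, F, H, M, N. That is one component of size 6.
The largest has 6 vertices.

6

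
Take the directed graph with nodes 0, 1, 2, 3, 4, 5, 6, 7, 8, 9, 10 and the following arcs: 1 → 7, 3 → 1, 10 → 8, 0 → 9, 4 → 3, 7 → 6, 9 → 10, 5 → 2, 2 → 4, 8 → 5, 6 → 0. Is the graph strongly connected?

Yes

From 10 we can reach every vertex (0, 1, 2, 3, 4, 5, 6, 7, 8, 9, 10), and every vertex can reach 10 (0, 1, 2, 3, 4, 5, 6, 7, 8, 9, 10). So the whole graph is one strongly connected component.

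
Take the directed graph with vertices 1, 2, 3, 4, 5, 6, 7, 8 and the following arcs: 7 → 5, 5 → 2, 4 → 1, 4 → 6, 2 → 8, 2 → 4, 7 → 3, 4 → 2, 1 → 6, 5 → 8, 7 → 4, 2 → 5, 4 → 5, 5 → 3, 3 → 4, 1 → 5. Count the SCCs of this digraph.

4

{1, 2, 3, 4, 5} are all mutually reachable — one SCC of size 5.
{8} is an SCC by itself.
{7} is an SCC by itself.
{6} is an SCC by itself.
That gives 4 strongly connected components.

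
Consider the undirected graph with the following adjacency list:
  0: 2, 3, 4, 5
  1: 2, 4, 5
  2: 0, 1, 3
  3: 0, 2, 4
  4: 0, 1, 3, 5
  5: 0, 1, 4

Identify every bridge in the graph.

none

The edges on the cycle 0-4-1-2-0 are not bridges since each lies on that cycle.
Every edge lies on some cycle, so there are no bridges.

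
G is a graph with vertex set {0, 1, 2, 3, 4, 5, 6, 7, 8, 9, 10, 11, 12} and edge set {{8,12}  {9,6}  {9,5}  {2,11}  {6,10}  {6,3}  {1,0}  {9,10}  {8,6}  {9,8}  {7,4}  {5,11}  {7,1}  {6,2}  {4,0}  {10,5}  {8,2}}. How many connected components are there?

2

Starting from 0 we can reach 0, 1, 4, 7. That is one component of size 4.
Starting from 2 we can reach 2, 3, 5, 6, 8, 9, 10, 11, 12. That is one component of size 9.
Total: 2 components.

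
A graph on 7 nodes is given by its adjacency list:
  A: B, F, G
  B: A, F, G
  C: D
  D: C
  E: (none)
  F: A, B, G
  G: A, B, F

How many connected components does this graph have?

E is isolated — a component by itself.
Starting from C we can reach C, D. That is one component of size 2.
Starting from A we can reach A, B, F, G. That is one component of size 4.
Total: 3 components.

3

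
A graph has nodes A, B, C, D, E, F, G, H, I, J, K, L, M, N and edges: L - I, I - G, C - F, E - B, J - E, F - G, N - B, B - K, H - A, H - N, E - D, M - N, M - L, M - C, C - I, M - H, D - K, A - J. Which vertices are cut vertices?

M

Removing M increases the component count from 1 to 2, so M is a cut vertex.
By contrast removing L leaves 1 component; it is not a cut vertex. No other vertex is a cut vertex either.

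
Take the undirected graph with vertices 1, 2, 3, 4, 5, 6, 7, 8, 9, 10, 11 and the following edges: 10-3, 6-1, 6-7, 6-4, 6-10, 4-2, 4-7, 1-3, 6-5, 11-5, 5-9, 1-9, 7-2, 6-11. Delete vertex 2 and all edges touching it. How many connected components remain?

With 2 gone, the remaining components are: {8}; {1, 3, 4, 5, 6, 7, 9, 10, 11}.
That is 2 components.

2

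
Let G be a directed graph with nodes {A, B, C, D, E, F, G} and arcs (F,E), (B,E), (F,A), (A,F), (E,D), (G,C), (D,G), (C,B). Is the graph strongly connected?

There is no directed path from B to F, so the graph is not strongly connected.

No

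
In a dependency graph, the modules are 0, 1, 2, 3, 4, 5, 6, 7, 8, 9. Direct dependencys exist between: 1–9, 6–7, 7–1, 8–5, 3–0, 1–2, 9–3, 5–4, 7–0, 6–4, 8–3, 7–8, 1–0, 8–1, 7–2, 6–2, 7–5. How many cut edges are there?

0

The edges on the cycle 8-1-9-3-8 are not bridges since each lies on that cycle.
Every edge lies on some cycle, so there are no bridges.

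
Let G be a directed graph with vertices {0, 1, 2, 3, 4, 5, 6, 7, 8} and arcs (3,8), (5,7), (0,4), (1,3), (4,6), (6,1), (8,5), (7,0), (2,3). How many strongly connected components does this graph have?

2

{0, 1, 3, 4, 5, 6, 7, 8} are all mutually reachable — one SCC of size 8.
{2} is an SCC by itself.
That gives 2 strongly connected components.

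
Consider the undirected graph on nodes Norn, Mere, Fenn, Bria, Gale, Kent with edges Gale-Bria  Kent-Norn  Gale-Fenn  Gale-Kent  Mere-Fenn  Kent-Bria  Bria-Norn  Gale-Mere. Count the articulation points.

Removing Gale increases the component count from 1 to 2, so Gale is a cut vertex.
By contrast removing Norn leaves 1 component; it is not a cut vertex. No other vertex is a cut vertex either.

1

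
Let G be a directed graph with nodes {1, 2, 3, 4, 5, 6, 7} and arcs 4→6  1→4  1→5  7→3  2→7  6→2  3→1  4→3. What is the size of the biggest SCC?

6

{1, 2, 3, 4, 6, 7} are all mutually reachable — one SCC of size 6.
{5} is an SCC by itself.
The largest has 6 vertices.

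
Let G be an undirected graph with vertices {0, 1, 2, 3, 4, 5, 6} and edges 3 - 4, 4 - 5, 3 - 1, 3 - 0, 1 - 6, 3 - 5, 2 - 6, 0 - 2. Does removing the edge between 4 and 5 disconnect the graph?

After removing 4 - 5, the path 4-3-5 still connects them, so the edge is not a bridge.

No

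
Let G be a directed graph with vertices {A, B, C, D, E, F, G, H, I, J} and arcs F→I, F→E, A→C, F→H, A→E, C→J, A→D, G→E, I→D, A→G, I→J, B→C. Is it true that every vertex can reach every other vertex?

There is no directed path from A to I, so the graph is not strongly connected.

No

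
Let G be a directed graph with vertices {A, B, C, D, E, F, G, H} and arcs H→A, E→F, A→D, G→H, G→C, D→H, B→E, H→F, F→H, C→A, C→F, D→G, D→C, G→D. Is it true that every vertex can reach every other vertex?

No

There is no directed path from G to B, so the graph is not strongly connected.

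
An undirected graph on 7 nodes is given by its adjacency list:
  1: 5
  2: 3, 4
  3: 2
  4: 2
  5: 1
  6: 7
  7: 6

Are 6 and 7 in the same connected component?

Yes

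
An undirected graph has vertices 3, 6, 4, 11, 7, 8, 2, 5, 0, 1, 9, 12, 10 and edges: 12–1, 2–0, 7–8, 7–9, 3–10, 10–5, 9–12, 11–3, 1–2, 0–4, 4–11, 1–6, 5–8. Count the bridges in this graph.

The edges on the cycle 7-9-12-1-2-0-4-11-3-10-5-8-7 are not bridges since each lies on that cycle.
But removing 1–6 disconnects 1 from 6 — this is a bridge.

1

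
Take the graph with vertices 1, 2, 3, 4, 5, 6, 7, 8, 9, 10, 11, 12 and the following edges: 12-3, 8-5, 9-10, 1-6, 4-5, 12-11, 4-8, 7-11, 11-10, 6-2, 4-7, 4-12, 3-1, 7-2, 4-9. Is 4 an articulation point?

Yes

Deleting 4 raises the number of components from 1 to 2, so 4 is a cut vertex.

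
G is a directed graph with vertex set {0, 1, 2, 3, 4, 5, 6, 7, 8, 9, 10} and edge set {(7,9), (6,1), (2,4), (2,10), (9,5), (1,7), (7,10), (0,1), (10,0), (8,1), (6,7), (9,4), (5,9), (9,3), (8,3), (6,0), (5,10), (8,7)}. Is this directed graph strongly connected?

There is no directed path from 10 to 2, so the graph is not strongly connected.

No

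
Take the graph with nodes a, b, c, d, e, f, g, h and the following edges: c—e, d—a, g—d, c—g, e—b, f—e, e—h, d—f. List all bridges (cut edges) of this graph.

a-d, b-e, e-h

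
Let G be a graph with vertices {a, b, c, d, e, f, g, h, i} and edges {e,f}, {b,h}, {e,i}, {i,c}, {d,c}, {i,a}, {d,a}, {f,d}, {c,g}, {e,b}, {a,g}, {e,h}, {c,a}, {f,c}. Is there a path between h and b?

From h we can reach a, b, c, d, e, f, g, h, i, which includes b.

Yes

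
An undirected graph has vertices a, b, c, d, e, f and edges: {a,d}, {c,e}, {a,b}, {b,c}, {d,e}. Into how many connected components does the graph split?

f is isolated — a component by itself.
Starting from a we can reach a, b, c, d, e. That is one component of size 5.
Total: 2 components.

2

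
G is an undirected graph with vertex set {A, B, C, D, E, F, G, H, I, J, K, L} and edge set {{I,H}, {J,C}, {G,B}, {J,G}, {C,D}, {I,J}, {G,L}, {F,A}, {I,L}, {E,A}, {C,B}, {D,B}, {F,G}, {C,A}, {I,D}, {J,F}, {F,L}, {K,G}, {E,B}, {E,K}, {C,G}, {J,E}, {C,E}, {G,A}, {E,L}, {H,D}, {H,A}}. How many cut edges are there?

The edges on the cycle I-J-C-B-D-I are not bridges since each lies on that cycle.
Every edge lies on some cycle, so there are no bridges.

0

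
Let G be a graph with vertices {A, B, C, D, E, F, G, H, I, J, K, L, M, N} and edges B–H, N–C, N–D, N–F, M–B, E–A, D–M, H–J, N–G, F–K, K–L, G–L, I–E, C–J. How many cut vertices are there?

2

Removing E increases the component count from 2 to 3, so E is a cut vertex.
Removing N increases the component count from 2 to 3, so N is a cut vertex.
By contrast removing J leaves 2 components; it is not a cut vertex. No other vertex is a cut vertex either.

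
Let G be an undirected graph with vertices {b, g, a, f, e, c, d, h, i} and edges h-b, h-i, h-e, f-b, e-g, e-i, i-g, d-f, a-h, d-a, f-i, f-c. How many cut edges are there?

The edges on the cycle d-a-h-e-g-i-f-d are not bridges since each lies on that cycle.
But removing f-c disconnects f from c — this is a bridge.

1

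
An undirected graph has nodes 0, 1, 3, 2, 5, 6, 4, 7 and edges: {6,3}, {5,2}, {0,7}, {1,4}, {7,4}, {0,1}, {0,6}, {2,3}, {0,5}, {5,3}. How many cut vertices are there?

Removing 0 increases the component count from 1 to 2, so 0 is a cut vertex.
By contrast removing 5 leaves 1 component; it is not a cut vertex. No other vertex is a cut vertex either.

1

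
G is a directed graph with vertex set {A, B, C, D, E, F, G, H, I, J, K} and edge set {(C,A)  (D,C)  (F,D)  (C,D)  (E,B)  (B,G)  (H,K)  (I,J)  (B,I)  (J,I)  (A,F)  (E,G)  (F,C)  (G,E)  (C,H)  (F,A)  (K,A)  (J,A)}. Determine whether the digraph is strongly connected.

No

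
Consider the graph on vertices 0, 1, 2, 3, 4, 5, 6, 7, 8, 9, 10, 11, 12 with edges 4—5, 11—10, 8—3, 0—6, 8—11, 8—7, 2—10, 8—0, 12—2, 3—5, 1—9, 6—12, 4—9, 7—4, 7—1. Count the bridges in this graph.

The edges on the cycle 8-0-6-12-2-10-11-8 are not bridges since each lies on that cycle.
Every edge lies on some cycle, so there are no bridges.

0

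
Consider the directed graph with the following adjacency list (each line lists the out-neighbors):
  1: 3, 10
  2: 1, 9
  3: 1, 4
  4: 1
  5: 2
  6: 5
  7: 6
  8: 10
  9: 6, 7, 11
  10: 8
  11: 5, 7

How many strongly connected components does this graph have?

3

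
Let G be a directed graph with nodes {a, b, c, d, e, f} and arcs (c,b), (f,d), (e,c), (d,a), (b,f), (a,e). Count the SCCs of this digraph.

{a, b, c, d, e, f} are all mutually reachable — one SCC of size 6.
That gives 1 strongly connected component.

1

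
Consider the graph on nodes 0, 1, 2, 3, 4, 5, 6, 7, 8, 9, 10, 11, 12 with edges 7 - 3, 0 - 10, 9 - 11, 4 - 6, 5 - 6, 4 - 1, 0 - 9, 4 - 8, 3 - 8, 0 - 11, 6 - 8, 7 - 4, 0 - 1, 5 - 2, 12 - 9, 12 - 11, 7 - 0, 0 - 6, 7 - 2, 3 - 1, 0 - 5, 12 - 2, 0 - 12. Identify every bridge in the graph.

The edges on the cycle 0-12-11-9-0 are not bridges since each lies on that cycle.
But removing 0 - 10 disconnects 0 from 10 — this is a bridge.

0-10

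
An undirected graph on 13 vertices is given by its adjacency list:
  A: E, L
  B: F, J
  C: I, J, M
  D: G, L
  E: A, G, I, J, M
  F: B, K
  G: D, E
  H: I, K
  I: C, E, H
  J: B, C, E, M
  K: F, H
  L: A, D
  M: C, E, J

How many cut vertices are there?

1

Removing E increases the component count from 1 to 2, so E is a cut vertex.
By contrast removing D leaves 1 component; it is not a cut vertex. No other vertex is a cut vertex either.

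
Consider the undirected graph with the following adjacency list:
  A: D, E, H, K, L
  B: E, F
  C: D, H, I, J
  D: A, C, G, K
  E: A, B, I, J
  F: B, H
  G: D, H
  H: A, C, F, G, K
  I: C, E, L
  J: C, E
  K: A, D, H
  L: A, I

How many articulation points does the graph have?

0

Removing C, for instance, still leaves 1 component. No single vertex removal increases the component count — the graph has no articulation points.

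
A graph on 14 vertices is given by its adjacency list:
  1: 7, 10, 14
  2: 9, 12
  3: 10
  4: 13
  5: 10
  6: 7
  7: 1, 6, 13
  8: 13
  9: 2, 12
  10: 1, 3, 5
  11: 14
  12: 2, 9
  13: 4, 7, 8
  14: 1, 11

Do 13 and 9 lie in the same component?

The component containing 13 is {1, 3, 4, 5, 6, 7, 8, 10, 11, 13, 14}, and 9 is not in it.

No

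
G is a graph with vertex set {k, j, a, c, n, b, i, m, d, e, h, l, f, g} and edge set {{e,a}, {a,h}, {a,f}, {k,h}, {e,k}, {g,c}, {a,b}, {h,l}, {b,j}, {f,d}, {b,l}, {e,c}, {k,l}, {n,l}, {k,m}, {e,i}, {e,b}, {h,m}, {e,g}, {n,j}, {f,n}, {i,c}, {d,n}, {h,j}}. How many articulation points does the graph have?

Removing e increases the component count from 1 to 2, so e is a cut vertex.
By contrast removing j leaves 1 component; it is not a cut vertex. No other vertex is a cut vertex either.

1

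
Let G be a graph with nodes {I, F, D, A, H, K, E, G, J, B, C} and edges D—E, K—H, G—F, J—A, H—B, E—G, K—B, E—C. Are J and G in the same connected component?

No

The component containing J is {A, J}, and G is not in it.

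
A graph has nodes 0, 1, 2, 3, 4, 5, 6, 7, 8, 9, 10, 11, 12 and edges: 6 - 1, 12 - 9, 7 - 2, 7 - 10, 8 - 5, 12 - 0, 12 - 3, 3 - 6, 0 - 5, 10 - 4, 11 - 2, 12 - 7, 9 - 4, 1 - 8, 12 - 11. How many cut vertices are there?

Removing 12 increases the component count from 1 to 2, so 12 is a cut vertex.
By contrast removing 5 leaves 1 component; it is not a cut vertex. No other vertex is a cut vertex either.

1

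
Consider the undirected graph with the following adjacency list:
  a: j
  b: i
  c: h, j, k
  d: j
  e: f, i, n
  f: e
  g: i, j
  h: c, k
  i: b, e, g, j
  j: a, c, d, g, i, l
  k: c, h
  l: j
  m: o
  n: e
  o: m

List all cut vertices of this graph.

Removing c increases the component count from 2 to 3, so c is a cut vertex.
Removing e increases the component count from 2 to 4, so e is a cut vertex.
Removing i increases the component count from 2 to 4, so i is a cut vertex.
Likewise j is a cut vertex.
By contrast removing a leaves 2 components; it is not a cut vertex. No other vertex is a cut vertex either.

c, e, i, j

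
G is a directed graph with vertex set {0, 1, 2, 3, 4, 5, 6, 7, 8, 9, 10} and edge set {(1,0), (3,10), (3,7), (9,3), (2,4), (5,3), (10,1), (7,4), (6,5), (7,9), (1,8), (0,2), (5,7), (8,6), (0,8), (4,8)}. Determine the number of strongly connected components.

1

{0, 1, 2, 3, 4, 5, 6, 7, 8, 9, 10} are all mutually reachable — one SCC of size 11.
That gives 1 strongly connected component.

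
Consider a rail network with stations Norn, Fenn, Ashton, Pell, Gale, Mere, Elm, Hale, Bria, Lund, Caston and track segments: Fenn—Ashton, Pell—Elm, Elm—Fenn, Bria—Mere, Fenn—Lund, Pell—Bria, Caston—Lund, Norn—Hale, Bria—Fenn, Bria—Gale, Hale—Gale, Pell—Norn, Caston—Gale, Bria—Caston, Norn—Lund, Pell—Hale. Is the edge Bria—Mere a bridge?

Removing Bria—Mere leaves no path between Bria and Mere: the component count goes from 1 to 2. So it is a bridge.

Yes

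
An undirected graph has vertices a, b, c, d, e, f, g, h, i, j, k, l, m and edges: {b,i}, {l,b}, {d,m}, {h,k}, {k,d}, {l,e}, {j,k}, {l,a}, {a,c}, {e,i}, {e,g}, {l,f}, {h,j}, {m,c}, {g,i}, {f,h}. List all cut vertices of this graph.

l

Removing l increases the component count from 1 to 2, so l is a cut vertex.
By contrast removing b leaves 1 component; it is not a cut vertex. No other vertex is a cut vertex either.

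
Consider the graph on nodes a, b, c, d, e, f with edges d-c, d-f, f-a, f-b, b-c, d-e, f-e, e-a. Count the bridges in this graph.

0

The edges on the cycle d-f-b-c-d are not bridges since each lies on that cycle.
Every edge lies on some cycle, so there are no bridges.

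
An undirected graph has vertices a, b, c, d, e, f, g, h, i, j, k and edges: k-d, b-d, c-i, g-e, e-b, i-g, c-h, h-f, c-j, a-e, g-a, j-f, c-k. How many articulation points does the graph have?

Removing c increases the component count from 1 to 2, so c is a cut vertex.
By contrast removing d leaves 1 component; it is not a cut vertex. No other vertex is a cut vertex either.

1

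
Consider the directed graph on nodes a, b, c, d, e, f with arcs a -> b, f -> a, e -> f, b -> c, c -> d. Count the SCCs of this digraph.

6

{d} is an SCC by itself.
{e} is an SCC by itself.
{c} is an SCC by itself.
{f} is an SCC by itself.
{b} is an SCC by itself.
(and 1 more singleton SCC)
That gives 6 strongly connected components.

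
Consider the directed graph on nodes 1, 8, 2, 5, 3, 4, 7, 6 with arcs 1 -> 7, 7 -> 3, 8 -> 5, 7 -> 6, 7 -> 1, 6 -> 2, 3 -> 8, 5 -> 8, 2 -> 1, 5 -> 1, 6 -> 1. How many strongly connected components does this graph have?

2

{1, 2, 3, 5, 6, 7, 8} are all mutually reachable — one SCC of size 7.
{4} is an SCC by itself.
That gives 2 strongly connected components.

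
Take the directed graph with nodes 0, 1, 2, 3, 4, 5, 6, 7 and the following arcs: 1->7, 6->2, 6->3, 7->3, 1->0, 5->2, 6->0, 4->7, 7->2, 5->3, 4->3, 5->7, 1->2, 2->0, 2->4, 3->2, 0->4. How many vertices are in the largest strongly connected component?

{0, 2, 3, 4, 7} are all mutually reachable — one SCC of size 5.
{1} is an SCC by itself.
{6} is an SCC by itself.
{5} is an SCC by itself.
The largest has 5 vertices.

5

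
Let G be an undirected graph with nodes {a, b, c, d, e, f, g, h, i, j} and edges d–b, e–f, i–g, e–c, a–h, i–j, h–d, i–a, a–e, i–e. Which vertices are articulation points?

a, d, e, h, i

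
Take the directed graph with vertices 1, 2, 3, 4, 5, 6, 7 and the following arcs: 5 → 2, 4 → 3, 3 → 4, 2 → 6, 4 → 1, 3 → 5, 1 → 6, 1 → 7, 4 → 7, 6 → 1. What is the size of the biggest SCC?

2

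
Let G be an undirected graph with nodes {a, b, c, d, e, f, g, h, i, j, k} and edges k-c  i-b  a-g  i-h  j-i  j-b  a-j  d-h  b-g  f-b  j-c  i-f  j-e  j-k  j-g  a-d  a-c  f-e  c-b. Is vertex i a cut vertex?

Deleting i leaves 1 component (was 1) (its neighbors b, f, h, j remain connected to each other), so i is not a cut vertex.

No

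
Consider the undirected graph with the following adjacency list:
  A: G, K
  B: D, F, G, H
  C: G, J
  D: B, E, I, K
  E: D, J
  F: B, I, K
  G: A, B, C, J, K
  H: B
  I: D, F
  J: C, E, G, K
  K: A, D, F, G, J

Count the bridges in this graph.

The edges on the cycle K-F-B-D-K are not bridges since each lies on that cycle.
But removing B-H disconnects B from H — this is a bridge.

1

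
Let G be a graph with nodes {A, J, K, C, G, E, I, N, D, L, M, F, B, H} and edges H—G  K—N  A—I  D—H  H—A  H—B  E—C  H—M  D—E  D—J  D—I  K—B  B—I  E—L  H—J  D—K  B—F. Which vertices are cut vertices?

B, D, E, H, K

Removing B increases the component count from 1 to 2, so B is a cut vertex.
Removing D increases the component count from 1 to 2, so D is a cut vertex.
Removing E increases the component count from 1 to 3, so E is a cut vertex.
Likewise H, K are cut vertices.
By contrast removing M leaves 1 component; it is not a cut vertex. No other vertex is a cut vertex either.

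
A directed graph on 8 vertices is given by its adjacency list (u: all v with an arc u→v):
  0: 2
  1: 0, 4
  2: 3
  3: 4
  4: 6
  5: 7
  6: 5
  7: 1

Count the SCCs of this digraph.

{0, 1, 2, 3, 4, 5, 6, 7} are all mutually reachable — one SCC of size 8.
That gives 1 strongly connected component.

1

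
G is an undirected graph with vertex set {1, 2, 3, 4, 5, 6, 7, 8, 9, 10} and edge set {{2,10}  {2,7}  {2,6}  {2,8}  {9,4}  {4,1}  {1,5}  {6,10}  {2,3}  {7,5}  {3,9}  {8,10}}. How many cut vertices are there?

Removing 2 increases the component count from 1 to 2, so 2 is a cut vertex.
By contrast removing 3 leaves 1 component; it is not a cut vertex. No other vertex is a cut vertex either.

1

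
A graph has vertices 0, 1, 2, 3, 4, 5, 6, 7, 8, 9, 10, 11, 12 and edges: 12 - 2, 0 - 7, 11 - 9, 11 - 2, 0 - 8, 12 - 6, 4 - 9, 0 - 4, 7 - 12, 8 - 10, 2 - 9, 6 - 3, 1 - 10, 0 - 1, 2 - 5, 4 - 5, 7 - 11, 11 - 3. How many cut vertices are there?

Removing 0 increases the component count from 1 to 2, so 0 is a cut vertex.
By contrast removing 11 leaves 1 component; it is not a cut vertex. No other vertex is a cut vertex either.

1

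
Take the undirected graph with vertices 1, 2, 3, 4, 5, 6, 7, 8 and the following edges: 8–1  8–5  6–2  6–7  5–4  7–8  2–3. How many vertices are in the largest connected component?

8

Starting from 1 we can reach 1, 2, 3, 4, 5, 6, 7, 8. That is one component of size 8.
The largest has 8 vertices.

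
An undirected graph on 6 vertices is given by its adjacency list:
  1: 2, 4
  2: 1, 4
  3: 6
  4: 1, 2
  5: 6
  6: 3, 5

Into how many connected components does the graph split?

Starting from 3 we can reach 3, 5, 6. That is one component of size 3.
Starting from 1 we can reach 1, 2, 4. That is one component of size 3.
Total: 2 components.

2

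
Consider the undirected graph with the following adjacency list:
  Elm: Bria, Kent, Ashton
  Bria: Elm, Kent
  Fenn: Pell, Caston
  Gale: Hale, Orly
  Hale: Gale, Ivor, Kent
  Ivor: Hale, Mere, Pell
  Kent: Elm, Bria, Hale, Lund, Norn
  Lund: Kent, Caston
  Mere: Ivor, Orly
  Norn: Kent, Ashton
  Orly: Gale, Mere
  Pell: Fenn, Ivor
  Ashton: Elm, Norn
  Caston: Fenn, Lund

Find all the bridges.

none

The edges on the cycle Kent-Lund-Caston-Fenn-Pell-Ivor-Mere-Orly-Gale-Hale-Kent are not bridges since each lies on that cycle.
Every edge lies on some cycle, so there are no bridges.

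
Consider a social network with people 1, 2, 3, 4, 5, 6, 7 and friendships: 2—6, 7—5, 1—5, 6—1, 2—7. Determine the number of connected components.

3

4 is isolated — a component by itself.
3 is isolated — a component by itself.
Starting from 1 we can reach 1, 2, 5, 6, 7. That is one component of size 5.
Total: 3 components.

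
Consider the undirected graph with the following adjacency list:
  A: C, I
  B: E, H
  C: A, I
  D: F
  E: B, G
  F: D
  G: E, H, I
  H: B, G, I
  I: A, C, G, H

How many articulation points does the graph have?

1

Removing I increases the component count from 2 to 3, so I is a cut vertex.
By contrast removing F leaves 2 components; it is not a cut vertex. No other vertex is a cut vertex either.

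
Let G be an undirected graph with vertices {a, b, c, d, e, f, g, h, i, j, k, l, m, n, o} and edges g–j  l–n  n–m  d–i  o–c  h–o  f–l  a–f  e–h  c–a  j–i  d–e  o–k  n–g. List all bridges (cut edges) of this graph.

k-o, m-n

The edges on the cycle d-e-h-o-c-a-f-l-n-g-j-i-d are not bridges since each lies on that cycle.
But removing n–m disconnects n from m; removing o–k disconnects o from k — these are bridges.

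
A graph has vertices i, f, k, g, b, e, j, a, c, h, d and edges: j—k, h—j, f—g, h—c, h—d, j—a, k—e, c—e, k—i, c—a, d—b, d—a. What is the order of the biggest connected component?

Starting from f we can reach f, g. That is one component of size 2.
Starting from a we can reach a, b, c, d, e, h, i, j, k. That is one component of size 9.
The largest has 9 vertices.

9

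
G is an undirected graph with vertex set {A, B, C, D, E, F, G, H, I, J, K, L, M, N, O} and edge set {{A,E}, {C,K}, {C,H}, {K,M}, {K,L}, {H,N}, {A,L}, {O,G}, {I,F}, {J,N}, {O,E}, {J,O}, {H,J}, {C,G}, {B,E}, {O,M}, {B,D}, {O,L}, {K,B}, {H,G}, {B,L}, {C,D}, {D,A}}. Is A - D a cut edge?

No

After removing A - D, the path A-L-B-D still connects them, so the edge is not a bridge.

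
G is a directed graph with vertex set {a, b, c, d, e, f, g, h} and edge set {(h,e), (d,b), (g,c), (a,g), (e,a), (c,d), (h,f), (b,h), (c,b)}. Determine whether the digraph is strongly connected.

There is no directed path from f to b, so the graph is not strongly connected.

No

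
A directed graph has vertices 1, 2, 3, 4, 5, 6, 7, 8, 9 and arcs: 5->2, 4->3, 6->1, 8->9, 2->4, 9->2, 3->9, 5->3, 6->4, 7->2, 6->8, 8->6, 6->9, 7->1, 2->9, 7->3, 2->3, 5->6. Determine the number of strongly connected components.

{2, 3, 4, 9} are all mutually reachable — one SCC of size 4.
{6, 8} are all mutually reachable — one SCC of size 2.
{1} is an SCC by itself.
{7} is an SCC by itself.
{5} is an SCC by itself.
That gives 5 strongly connected components.

5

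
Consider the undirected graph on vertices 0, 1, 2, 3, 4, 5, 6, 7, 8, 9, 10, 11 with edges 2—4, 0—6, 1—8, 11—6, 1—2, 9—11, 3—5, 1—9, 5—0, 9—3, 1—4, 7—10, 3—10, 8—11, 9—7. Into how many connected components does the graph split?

Starting from 0 we can reach 0, 1, 2, 3, 4, 5, 6, 7, 8, 9, 10, 11. That is one component of size 12.
Total: 1 component.

1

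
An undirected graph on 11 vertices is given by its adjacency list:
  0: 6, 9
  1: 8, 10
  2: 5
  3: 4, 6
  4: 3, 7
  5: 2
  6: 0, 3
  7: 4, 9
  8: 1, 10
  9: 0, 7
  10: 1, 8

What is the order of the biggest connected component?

6

Starting from 2 we can reach 2, 5. That is one component of size 2.
Starting from 1 we can reach 1, 8, 10. That is one component of size 3.
Starting from 0 we can reach 0, 3, 4, 6, 7, 9. That is one component of size 6.
The largest has 6 vertices.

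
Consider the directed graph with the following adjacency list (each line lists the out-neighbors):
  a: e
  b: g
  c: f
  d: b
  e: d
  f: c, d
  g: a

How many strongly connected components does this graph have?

2

{a, b, d, e, g} are all mutually reachable — one SCC of size 5.
{c, f} are all mutually reachable — one SCC of size 2.
That gives 2 strongly connected components.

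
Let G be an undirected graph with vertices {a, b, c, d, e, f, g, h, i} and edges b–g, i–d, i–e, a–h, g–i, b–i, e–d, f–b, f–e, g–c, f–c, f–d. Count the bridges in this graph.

The edges on the cycle f-b-g-c-f are not bridges since each lies on that cycle.
But removing h–a disconnects h from a — this is a bridge.

1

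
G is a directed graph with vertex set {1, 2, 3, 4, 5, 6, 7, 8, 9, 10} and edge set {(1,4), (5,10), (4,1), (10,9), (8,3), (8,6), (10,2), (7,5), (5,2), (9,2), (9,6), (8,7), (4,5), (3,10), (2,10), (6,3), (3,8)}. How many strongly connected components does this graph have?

{2, 3, 5, 6, 7, 8, 9, 10} are all mutually reachable — one SCC of size 8.
{1, 4} are all mutually reachable — one SCC of size 2.
That gives 2 strongly connected components.

2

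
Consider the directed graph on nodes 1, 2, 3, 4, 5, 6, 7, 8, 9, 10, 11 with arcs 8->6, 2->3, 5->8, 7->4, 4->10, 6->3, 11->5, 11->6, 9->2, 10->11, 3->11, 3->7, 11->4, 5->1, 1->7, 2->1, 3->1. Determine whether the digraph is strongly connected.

There is no directed path from 3 to 9, so the graph is not strongly connected.

No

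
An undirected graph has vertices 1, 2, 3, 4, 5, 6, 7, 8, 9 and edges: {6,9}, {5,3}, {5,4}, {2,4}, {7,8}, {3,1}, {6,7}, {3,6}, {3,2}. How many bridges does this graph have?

5

The edges on the cycle 5-3-2-4-5 are not bridges since each lies on that cycle.
But removing 3-6 disconnects 3 from 6; removing 6-7 disconnects 6 from 7; removing 3-1 disconnects 3 from 1; removing 8-7 disconnects 8 from 7 — these are bridges.
In total 5 edges are bridges.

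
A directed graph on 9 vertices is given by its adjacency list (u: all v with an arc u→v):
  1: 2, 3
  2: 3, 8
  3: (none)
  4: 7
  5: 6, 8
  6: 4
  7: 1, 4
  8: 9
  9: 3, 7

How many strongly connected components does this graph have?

{1, 2, 4, 7, 8, 9} are all mutually reachable — one SCC of size 6.
{6} is an SCC by itself.
{5} is an SCC by itself.
{3} is an SCC by itself.
That gives 4 strongly connected components.

4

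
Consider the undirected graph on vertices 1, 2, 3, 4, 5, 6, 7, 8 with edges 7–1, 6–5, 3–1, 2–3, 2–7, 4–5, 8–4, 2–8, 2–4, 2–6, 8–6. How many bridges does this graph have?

The edges on the cycle 2-3-1-7-2 are not bridges since each lies on that cycle.
Every edge lies on some cycle, so there are no bridges.

0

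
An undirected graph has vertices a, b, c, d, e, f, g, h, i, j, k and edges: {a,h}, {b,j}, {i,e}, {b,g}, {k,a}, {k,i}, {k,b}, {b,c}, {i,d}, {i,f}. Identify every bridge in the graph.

removing b-j disconnects b from j; removing i-k disconnects i from k; removing i-d disconnects i from d; removing i-e disconnects i from e — these are bridges.
In total 10 edges are bridges.

a-h, a-k, b-c, b-g, b-j, b-k, d-i, e-i, f-i, i-k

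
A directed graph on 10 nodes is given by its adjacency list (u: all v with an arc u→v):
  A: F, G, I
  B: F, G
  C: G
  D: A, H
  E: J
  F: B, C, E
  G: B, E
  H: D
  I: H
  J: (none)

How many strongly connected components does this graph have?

4

{A, D, H, I} are all mutually reachable — one SCC of size 4.
{B, C, F, G} are all mutually reachable — one SCC of size 4.
{J} is an SCC by itself.
{E} is an SCC by itself.
That gives 4 strongly connected components.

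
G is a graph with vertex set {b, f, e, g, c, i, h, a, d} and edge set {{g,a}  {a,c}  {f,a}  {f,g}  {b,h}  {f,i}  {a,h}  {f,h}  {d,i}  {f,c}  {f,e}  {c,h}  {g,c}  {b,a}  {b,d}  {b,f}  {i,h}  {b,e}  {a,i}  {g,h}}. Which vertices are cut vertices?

none

Removing f, for instance, still leaves 1 component. No single vertex removal increases the component count — the graph has no articulation points.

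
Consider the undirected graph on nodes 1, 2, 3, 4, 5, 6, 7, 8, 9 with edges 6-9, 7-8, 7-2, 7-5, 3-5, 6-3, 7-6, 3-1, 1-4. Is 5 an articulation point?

Deleting 5 leaves 1 component (was 1) (its neighbors 3, 7 remain connected to each other), so 5 is not a cut vertex.

No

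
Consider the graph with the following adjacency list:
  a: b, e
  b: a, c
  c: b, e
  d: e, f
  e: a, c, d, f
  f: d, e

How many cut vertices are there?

1

Removing e increases the component count from 1 to 2, so e is a cut vertex.
By contrast removing a leaves 1 component; it is not a cut vertex. No other vertex is a cut vertex either.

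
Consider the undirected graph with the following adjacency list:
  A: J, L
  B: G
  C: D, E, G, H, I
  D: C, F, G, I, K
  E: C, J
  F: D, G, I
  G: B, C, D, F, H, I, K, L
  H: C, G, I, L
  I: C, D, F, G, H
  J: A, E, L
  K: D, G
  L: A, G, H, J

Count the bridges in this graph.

The edges on the cycle L-J-A-L are not bridges since each lies on that cycle.
But removing G-B disconnects G from B — this is a bridge.

1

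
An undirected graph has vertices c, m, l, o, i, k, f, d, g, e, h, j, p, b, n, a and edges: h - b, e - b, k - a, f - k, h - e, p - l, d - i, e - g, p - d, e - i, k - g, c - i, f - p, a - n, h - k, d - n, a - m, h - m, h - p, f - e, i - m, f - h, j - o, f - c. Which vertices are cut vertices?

Removing p increases the component count from 2 to 3, so p is a cut vertex.
By contrast removing d leaves 2 components; it is not a cut vertex. No other vertex is a cut vertex either.

p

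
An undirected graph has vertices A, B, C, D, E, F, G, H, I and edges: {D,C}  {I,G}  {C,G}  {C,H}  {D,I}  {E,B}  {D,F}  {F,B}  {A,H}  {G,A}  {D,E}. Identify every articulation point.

Removing D increases the component count from 1 to 2, so D is a cut vertex.
By contrast removing F leaves 1 component; it is not a cut vertex. No other vertex is a cut vertex either.

D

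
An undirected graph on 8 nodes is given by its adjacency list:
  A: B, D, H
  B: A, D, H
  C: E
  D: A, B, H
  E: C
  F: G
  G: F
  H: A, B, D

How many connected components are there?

Starting from C we can reach C, E. That is one component of size 2.
Starting from F we can reach F, G. That is one component of size 2.
Starting from A we can reach A, B, D, H. That is one component of size 4.
Total: 3 components.

3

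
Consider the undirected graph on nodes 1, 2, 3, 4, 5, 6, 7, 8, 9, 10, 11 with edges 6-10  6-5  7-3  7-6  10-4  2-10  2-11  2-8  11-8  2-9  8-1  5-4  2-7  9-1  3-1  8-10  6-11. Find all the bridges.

The edges on the cycle 2-9-1-8-11-6-7-2 are not bridges since each lies on that cycle.
Every edge lies on some cycle, so there are no bridges.

none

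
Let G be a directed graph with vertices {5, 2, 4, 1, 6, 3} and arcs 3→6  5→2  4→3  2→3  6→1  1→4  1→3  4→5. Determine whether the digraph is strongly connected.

From 5 we can reach every vertex (1, 2, 3, 4, 5, 6), and every vertex can reach 5 (1, 2, 3, 4, 5, 6). So the whole graph is one strongly connected component.

Yes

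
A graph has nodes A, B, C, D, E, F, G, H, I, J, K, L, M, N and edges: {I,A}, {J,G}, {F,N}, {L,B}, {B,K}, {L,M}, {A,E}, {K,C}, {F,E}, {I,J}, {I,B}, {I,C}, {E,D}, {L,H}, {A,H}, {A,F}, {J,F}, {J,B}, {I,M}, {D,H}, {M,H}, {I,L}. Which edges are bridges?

F-N, G-J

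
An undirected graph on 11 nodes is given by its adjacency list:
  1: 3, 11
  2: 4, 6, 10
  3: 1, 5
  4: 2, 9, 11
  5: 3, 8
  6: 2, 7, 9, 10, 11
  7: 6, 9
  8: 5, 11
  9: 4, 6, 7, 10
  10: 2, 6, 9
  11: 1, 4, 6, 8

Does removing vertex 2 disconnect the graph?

Deleting 2 leaves 1 component (was 1) (its neighbors 4, 6, 10 remain connected to each other), so 2 is not a cut vertex.

No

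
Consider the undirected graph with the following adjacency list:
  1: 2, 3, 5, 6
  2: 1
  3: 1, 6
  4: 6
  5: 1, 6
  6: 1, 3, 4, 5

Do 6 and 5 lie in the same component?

Yes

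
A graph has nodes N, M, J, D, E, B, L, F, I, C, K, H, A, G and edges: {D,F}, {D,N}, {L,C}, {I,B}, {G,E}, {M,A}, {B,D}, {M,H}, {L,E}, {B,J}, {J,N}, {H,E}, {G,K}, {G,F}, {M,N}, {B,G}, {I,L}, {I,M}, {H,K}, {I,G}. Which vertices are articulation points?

Removing L increases the component count from 1 to 2, so L is a cut vertex.
Removing M increases the component count from 1 to 2, so M is a cut vertex.
By contrast removing I leaves 1 component; it is not a cut vertex. No other vertex is a cut vertex either.

L, M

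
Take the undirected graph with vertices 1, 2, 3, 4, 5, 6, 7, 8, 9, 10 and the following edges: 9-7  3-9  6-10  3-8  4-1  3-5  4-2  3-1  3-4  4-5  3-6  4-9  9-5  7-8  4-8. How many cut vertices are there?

3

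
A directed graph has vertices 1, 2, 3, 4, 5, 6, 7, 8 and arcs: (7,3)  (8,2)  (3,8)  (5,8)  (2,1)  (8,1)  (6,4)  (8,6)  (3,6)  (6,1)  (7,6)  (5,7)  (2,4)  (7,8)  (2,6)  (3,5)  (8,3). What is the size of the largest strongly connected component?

{3, 5, 7, 8} are all mutually reachable — one SCC of size 4.
{1} is an SCC by itself.
{4} is an SCC by itself.
{6} is an SCC by itself.
{2} is an SCC by itself.
The largest has 4 vertices.

4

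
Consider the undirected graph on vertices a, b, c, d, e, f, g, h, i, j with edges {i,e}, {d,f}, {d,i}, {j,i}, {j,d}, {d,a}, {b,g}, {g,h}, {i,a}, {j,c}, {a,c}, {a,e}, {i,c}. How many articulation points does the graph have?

2

Removing d increases the component count from 2 to 3, so d is a cut vertex.
Removing g increases the component count from 2 to 3, so g is a cut vertex.
By contrast removing j leaves 2 components; it is not a cut vertex. No other vertex is a cut vertex either.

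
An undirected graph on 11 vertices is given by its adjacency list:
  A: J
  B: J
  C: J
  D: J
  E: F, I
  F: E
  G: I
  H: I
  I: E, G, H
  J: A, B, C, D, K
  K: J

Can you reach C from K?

Yes

From K we can reach A, B, C, D, J, K, which includes C.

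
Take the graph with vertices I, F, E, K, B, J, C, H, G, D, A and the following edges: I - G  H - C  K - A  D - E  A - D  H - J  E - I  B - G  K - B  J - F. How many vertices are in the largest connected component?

7

Starting from C we can reach C, F, H, J. That is one component of size 4.
Starting from A we can reach A, B, D, E, G, I, K. That is one component of size 7.
The largest has 7 vertices.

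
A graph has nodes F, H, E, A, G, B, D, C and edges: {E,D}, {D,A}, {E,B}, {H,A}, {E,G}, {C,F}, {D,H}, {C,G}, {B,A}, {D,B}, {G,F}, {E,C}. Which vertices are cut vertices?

E

Removing E increases the component count from 1 to 2, so E is a cut vertex.
By contrast removing C leaves 1 component; it is not a cut vertex. No other vertex is a cut vertex either.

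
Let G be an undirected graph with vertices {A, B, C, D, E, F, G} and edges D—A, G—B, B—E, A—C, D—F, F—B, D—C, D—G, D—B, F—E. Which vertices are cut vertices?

D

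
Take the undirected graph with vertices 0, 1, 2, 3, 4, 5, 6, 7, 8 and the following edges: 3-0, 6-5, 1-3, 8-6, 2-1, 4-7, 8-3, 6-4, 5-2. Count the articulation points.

3

Removing 3 increases the component count from 1 to 2, so 3 is a cut vertex.
Removing 4 increases the component count from 1 to 2, so 4 is a cut vertex.
Removing 6 increases the component count from 1 to 2, so 6 is a cut vertex.
By contrast removing 5 leaves 1 component; it is not a cut vertex. No other vertex is a cut vertex either.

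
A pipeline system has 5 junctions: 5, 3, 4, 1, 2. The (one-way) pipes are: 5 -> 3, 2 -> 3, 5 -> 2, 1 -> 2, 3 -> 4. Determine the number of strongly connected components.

5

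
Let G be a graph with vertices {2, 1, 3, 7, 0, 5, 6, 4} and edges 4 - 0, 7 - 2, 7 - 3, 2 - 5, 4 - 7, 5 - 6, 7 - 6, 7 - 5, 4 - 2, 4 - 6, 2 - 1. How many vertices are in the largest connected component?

Starting from 0 we can reach 0, 1, 2, 3, 4, 5, 6, 7. That is one component of size 8.
The largest has 8 vertices.

8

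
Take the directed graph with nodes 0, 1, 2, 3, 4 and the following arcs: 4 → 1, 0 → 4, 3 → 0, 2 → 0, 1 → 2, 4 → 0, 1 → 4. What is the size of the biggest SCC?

{0, 1, 2, 4} are all mutually reachable — one SCC of size 4.
{3} is an SCC by itself.
The largest has 4 vertices.

4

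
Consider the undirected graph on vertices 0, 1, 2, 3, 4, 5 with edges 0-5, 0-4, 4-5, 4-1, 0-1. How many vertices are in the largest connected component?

4

2 is isolated — a component by itself.
3 is isolated — a component by itself.
Starting from 0 we can reach 0, 1, 4, 5. That is one component of size 4.
The largest has 4 vertices.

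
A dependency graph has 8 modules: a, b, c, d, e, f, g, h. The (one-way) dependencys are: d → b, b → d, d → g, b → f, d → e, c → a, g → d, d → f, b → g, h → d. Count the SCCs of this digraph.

6

{b, d, g} are all mutually reachable — one SCC of size 3.
{h} is an SCC by itself.
{e} is an SCC by itself.
{f} is an SCC by itself.
{c} is an SCC by itself.
(and 1 more singleton SCC)
That gives 6 strongly connected components.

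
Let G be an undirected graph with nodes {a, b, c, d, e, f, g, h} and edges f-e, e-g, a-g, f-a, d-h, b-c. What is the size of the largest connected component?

Starting from d we can reach d, h. That is one component of size 2.
Starting from b we can reach b, c. That is one component of size 2.
Starting from a we can reach a, e, f, g. That is one component of size 4.
The largest has 4 vertices.

4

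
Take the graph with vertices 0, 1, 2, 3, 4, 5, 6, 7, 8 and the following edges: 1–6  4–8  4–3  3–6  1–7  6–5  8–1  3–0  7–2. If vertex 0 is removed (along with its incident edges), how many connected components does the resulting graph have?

1

With 0 gone, the remaining components are: {1, 2, 3, 4, 5, 6, 7, 8}.
That is 1 component.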